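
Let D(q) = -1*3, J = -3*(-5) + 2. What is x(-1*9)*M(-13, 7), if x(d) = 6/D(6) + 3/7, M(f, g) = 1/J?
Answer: -11/119 ≈ -0.092437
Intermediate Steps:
J = 17 (J = 15 + 2 = 17)
M(f, g) = 1/17
D(q) = -3
x(d) = -11/7 (x(d) = 6/(-3) + 3/7 = 6*(-⅓) + 3*(⅐) = -2 + 3/7 = -11/7)
x(-1*9)*M(-13, 7) = -11/7*1/17 = -11/119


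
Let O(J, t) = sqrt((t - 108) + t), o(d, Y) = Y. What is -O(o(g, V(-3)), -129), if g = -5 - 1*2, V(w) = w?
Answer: -I*sqrt(366) ≈ -19.131*I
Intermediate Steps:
g = -7 (g = -5 - 2 = -7)
O(J, t) = sqrt(-108 + 2*t) (O(J, t) = sqrt((-108 + t) + t) = sqrt(-108 + 2*t))
-O(o(g, V(-3)), -129) = -sqrt(-108 + 2*(-129)) = -sqrt(-108 - 258) = -sqrt(-366) = -I*sqrt(366)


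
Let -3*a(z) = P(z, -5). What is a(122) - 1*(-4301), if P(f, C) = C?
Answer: 12908/3 ≈ 4302.7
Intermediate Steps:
a(z) = 5/3 (a(z) = -⅓*(-5) = 5/3)
a(122) - 1*(-4301) = 5/3 - 1*(-4301) = 5/3 + 4301 = 12908/3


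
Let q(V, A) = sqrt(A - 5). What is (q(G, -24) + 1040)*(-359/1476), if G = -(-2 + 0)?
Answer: -93340/369 - 359*I*sqrt(29)/1476 ≈ -252.95 - 1.3098*I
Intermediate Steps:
G = 2 (G = -(-2) = -1*(-2) = 2)
q(V, A) = sqrt(-5 + A)
(q(G, -24) + 1040)*(-359/1476) = (sqrt(-5 - 24) + 1040)*(-359/1476) = (sqrt(-29) + 1040)*(-359*1/1476) = (I*sqrt(29) + 1040)*(-359/1476) = (1040 + I*sqrt(29))*(-359/1476) = -93340/369 - 359*I*sqrt(29)/1476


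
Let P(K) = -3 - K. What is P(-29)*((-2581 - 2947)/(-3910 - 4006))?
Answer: 35932/1979 ≈ 18.157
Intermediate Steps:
P(-29)*((-2581 - 2947)/(-3910 - 4006)) = (-3 - 1*(-29))*((-2581 - 2947)/(-3910 - 4006)) = (-3 + 29)*(-5528/(-7916)) = 26*(-5528*(-1/7916)) = 26*(1382/1979) = 35932/1979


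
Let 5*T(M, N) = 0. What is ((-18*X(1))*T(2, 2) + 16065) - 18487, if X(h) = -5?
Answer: -2422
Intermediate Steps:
T(M, N) = 0 (T(M, N) = (⅕)*0 = 0)
((-18*X(1))*T(2, 2) + 16065) - 18487 = (-18*(-5)*0 + 16065) - 18487 = (90*0 + 16065) - 18487 = (0 + 16065) - 18487 = 16065 - 18487 = -2422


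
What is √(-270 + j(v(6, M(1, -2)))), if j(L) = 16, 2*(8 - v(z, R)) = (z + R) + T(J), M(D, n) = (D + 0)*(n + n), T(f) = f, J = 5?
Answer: I*√254 ≈ 15.937*I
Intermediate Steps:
M(D, n) = 2*D*n (M(D, n) = D*(2*n) = 2*D*n)
v(z, R) = 11/2 - R/2 - z/2 (v(z, R) = 8 - ((z + R) + 5)/2 = 8 - ((R + z) + 5)/2 = 8 - (5 + R + z)/2 = 8 + (-5/2 - R/2 - z/2) = 11/2 - R/2 - z/2)
√(-270 + j(v(6, M(1, -2)))) = √(-270 + 16) = √(-254) = I*√254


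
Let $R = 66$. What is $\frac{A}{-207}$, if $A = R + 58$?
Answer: $- \frac{124}{207} \approx -0.59903$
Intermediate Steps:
$A = 124$ ($A = 66 + 58 = 124$)
$\frac{A}{-207} = \frac{124}{-207} = 124 \left(- \frac{1}{207}\right) = - \frac{124}{207}$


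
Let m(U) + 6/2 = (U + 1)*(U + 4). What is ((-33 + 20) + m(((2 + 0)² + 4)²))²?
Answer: 19395216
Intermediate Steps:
m(U) = -3 + (1 + U)*(4 + U) (m(U) = -3 + (U + 1)*(U + 4) = -3 + (1 + U)*(4 + U))
((-33 + 20) + m(((2 + 0)² + 4)²))² = ((-33 + 20) + (1 + (((2 + 0)² + 4)²)² + 5*((2 + 0)² + 4)²))² = (-13 + (1 + ((2² + 4)²)² + 5*(2² + 4)²))² = (-13 + (1 + ((4 + 4)²)² + 5*(4 + 4)²))² = (-13 + (1 + (8²)² + 5*8²))² = (-13 + (1 + 64² + 5*64))² = (-13 + (1 + 4096 + 320))² = (-13 + 4417)² = 4404² = 19395216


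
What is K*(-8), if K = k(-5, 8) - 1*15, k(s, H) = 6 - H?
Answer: 136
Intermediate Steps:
K = -17 (K = (6 - 1*8) - 1*15 = (6 - 8) - 15 = -2 - 15 = -17)
K*(-8) = -17*(-8) = 136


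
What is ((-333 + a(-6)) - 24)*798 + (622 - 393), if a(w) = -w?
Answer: -279869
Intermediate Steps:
((-333 + a(-6)) - 24)*798 + (622 - 393) = ((-333 - 1*(-6)) - 24)*798 + (622 - 393) = ((-333 + 6) - 24)*798 + 229 = (-327 - 24)*798 + 229 = -351*798 + 229 = -280098 + 229 = -279869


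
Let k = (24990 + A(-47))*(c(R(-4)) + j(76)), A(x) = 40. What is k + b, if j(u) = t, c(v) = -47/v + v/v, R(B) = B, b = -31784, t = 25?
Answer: 1826197/2 ≈ 9.1310e+5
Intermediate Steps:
c(v) = 1 - 47/v (c(v) = -47/v + 1 = 1 - 47/v)
j(u) = 25
k = 1889765/2 (k = (24990 + 40)*((-47 - 4)/(-4) + 25) = 25030*(-1/4*(-51) + 25) = 25030*(51/4 + 25) = 25030*(151/4) = 1889765/2 ≈ 9.4488e+5)
k + b = 1889765/2 - 31784 = 1826197/2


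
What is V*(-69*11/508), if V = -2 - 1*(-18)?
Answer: -3036/127 ≈ -23.906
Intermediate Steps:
V = 16 (V = -2 + 18 = 16)
V*(-69*11/508) = 16*(-69*11/508) = 16*(-759*1/508) = 16*(-759/508) = -3036/127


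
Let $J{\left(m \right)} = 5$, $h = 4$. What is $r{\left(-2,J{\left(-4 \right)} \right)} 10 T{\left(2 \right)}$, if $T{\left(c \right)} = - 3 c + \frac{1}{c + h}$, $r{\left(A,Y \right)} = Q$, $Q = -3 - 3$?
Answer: $350$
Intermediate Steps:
$Q = -6$
$r{\left(A,Y \right)} = -6$
$T{\left(c \right)} = \frac{1}{4 + c} - 3 c$ ($T{\left(c \right)} = - 3 c + \frac{1}{c + 4} = - 3 c + \frac{1}{4 + c} = \frac{1}{4 + c} - 3 c$)
$r{\left(-2,J{\left(-4 \right)} \right)} 10 T{\left(2 \right)} = \left(-6\right) 10 \frac{1 - 24 - 3 \cdot 2^{2}}{4 + 2} = - 60 \frac{1 - 24 - 12}{6} = - 60 \cdot \frac{1}{6} \left(-35\right) = \left(-60\right) \left(- \frac{35}{6}\right) = 350$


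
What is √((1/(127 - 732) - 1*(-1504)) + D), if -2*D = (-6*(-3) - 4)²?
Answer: √4253145/55 ≈ 37.497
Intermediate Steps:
D = -98 (D = -(-6*(-3) - 4)²/2 = -(18 - 4)²/2 = -½*14² = -½*196 = -98)
√((1/(127 - 732) - 1*(-1504)) + D) = √((1/(127 - 732) - 1*(-1504)) - 98) = √((1/(-605) + 1504) - 98) = √((-1/605 + 1504) - 98) = √(909919/605 - 98) = √(850629/605) = √4253145/55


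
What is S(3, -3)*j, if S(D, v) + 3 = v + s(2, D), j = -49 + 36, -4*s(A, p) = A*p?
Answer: 195/2 ≈ 97.500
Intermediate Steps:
s(A, p) = -A*p/4
j = -13
S(D, v) = -3 + v - D/2 (S(D, v) = -3 + (v - 1/4*2*D) = -3 + (v - D/2) = -3 + v - D/2)
S(3, -3)*j = (-3 - 3 - 1/2*3)*(-13) = (-3 - 3 - 3/2)*(-13) = -15/2*(-13) = 195/2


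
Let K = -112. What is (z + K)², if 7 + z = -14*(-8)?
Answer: 49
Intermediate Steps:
z = 105 (z = -7 - 14*(-8) = -7 + 112 = 105)
(z + K)² = (105 - 112)² = (-7)² = 49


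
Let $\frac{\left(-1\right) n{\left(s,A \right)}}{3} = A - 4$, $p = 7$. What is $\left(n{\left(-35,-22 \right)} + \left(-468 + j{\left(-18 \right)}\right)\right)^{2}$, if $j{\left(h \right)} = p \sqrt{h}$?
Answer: $151218 - 16380 i \sqrt{2} \approx 1.5122 \cdot 10^{5} - 23165.0 i$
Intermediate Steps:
$n{\left(s,A \right)} = 12 - 3 A$ ($n{\left(s,A \right)} = - 3 \left(A - 4\right) = - 3 \left(-4 + A\right) = 12 - 3 A$)
$j{\left(h \right)} = 7 \sqrt{h}$
$\left(n{\left(-35,-22 \right)} + \left(-468 + j{\left(-18 \right)}\right)\right)^{2} = \left(\left(12 - -66\right) - \left(468 - 7 \sqrt{-18}\right)\right)^{2} = \left(\left(12 + 66\right) - \left(468 - 7 \cdot 3 i \sqrt{2}\right)\right)^{2} = \left(78 - \left(468 - 21 i \sqrt{2}\right)\right)^{2} = \left(-390 + 21 i \sqrt{2}\right)^{2}$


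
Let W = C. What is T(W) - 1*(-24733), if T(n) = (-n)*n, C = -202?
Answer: -16071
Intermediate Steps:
W = -202
T(n) = -n**2
T(W) - 1*(-24733) = -1*(-202)**2 - 1*(-24733) = -1*40804 + 24733 = -40804 + 24733 = -16071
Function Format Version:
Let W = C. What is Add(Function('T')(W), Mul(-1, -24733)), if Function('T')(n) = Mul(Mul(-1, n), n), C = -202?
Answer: -16071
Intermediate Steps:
W = -202
Function('T')(n) = Mul(-1, Pow(n, 2))
Add(Function('T')(W), Mul(-1, -24733)) = Add(Mul(-1, Pow(-202, 2)), Mul(-1, -24733)) = Add(Mul(-1, 40804), 24733) = Add(-40804, 24733) = -16071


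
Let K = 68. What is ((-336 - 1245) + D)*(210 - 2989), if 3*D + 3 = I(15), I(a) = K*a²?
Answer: -9776522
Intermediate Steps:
I(a) = 68*a²
D = 5099 (D = -1 + (68*15²)/3 = -1 + (68*225)/3 = -1 + (⅓)*15300 = -1 + 5100 = 5099)
((-336 - 1245) + D)*(210 - 2989) = ((-336 - 1245) + 5099)*(210 - 2989) = (-1581 + 5099)*(-2779) = 3518*(-2779) = -9776522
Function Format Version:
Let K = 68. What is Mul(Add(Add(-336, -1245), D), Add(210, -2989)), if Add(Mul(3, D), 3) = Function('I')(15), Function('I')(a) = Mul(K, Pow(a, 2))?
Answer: -9776522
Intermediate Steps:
Function('I')(a) = Mul(68, Pow(a, 2))
D = 5099 (D = Add(-1, Mul(Rational(1, 3), Mul(68, Pow(15, 2)))) = Add(-1, Mul(Rational(1, 3), Mul(68, 225))) = Add(-1, Mul(Rational(1, 3), 15300)) = Add(-1, 5100) = 5099)
Mul(Add(Add(-336, -1245), D), Add(210, -2989)) = Mul(Add(Add(-336, -1245), 5099), Add(210, -2989)) = Mul(Add(-1581, 5099), -2779) = Mul(3518, -2779) = -9776522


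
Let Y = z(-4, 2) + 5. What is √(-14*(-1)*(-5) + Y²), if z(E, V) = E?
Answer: I*√69 ≈ 8.3066*I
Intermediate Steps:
Y = 1 (Y = -4 + 5 = 1)
√(-14*(-1)*(-5) + Y²) = √(-14*(-1)*(-5) + 1²) = √(14*(-5) + 1) = √(-70 + 1) = √(-69) = I*√69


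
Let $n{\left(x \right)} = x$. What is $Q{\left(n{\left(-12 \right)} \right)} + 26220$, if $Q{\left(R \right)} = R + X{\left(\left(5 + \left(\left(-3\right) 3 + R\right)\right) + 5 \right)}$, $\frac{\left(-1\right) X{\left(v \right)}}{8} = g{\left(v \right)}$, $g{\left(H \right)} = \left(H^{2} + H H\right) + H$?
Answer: $24360$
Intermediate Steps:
$g{\left(H \right)} = H + 2 H^{2}$ ($g{\left(H \right)} = \left(H^{2} + H^{2}\right) + H = 2 H^{2} + H = H + 2 H^{2}$)
$X{\left(v \right)} = - 8 v \left(1 + 2 v\right)$
$Q{\left(R \right)} = R - 8 \left(1 + R\right) \left(3 + 2 R\right)$ ($Q{\left(R \right)} = R - 8 \left(\left(5 + \left(\left(-3\right) 3 + R\right)\right) + 5\right) \left(1 + 2 \left(\left(5 + \left(\left(-3\right) 3 + R\right)\right) + 5\right)\right) = R - 8 \left(\left(5 + \left(-9 + R\right)\right) + 5\right) \left(1 + 2 \left(\left(5 + \left(-9 + R\right)\right) + 5\right)\right) = R - 8 \left(\left(-4 + R\right) + 5\right) \left(1 + 2 \left(\left(-4 + R\right) + 5\right)\right) = R - 8 \left(1 + R\right) \left(1 + 2 \left(1 + R\right)\right) = R - 8 \left(1 + R\right) \left(1 + \left(2 + 2 R\right)\right) = R - 8 \left(1 + R\right) \left(3 + 2 R\right)$)
$Q{\left(n{\left(-12 \right)} \right)} + 26220 = \left(-12 - 8 \left(1 - 12\right) \left(3 + 2 \left(-12\right)\right)\right) + 26220 = \left(-12 - - 88 \left(3 - 24\right)\right) + 26220 = \left(-12 - \left(-88\right) \left(-21\right)\right) + 26220 = \left(-12 - 1848\right) + 26220 = -1860 + 26220 = 24360$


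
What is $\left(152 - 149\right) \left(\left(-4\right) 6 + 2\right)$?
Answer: $-66$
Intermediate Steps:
$\left(152 - 149\right) \left(\left(-4\right) 6 + 2\right) = 3 \left(-24 + 2\right) = 3 \left(-22\right) = -66$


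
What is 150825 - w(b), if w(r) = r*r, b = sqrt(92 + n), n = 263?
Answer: 150470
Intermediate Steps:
b = sqrt(355) (b = sqrt(92 + 263) = sqrt(355) ≈ 18.841)
w(r) = r**2
150825 - w(b) = 150825 - (sqrt(355))**2 = 150825 - 1*355 = 150825 - 355 = 150470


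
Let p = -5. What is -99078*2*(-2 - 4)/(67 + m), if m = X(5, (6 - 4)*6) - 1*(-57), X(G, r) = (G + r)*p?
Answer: 396312/13 ≈ 30486.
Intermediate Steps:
X(G, r) = -5*G - 5*r (X(G, r) = (G + r)*(-5) = -5*G - 5*r)
m = -28 (m = (-5*5 - 5*(6 - 4)*6) - 1*(-57) = (-25 - 10*6) + 57 = (-25 - 5*12) + 57 = (-25 - 60) + 57 = -85 + 57 = -28)
-99078*2*(-2 - 4)/(67 + m) = -99078*2*(-2 - 4)/(67 - 28) = -99078/(39/(2*(-6))) = -99078/(39/(-12)) = -99078/((-1/12*39)) = -99078/(-13/4) = -99078*(-4/13) = 396312/13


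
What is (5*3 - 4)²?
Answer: 121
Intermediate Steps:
(5*3 - 4)² = (15 - 4)² = 11² = 121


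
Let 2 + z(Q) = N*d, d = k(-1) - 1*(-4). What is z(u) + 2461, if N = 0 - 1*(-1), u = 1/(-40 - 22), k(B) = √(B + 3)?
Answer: 2463 + √2 ≈ 2464.4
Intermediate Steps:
k(B) = √(3 + B)
d = 4 + √2 (d = √(3 - 1) - 1*(-4) = √2 + 4 = 4 + √2 ≈ 5.4142)
u = -1/62 (u = 1/(-62) = -1/62 ≈ -0.016129)
N = 1 (N = 0 + 1 = 1)
z(Q) = 2 + √2 (z(Q) = -2 + 1*(4 + √2) = -2 + (4 + √2) = 2 + √2)
z(u) + 2461 = (2 + √2) + 2461 = 2463 + √2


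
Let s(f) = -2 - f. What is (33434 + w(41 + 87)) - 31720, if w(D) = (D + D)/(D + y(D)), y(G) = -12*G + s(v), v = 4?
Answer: 1211670/707 ≈ 1713.8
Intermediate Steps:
y(G) = -6 - 12*G (y(G) = -12*G + (-2 - 1*4) = -12*G + (-2 - 4) = -12*G - 6 = -6 - 12*G)
w(D) = 2*D/(-6 - 11*D) (w(D) = (D + D)/(D + (-6 - 12*D)) = (2*D)/(-6 - 11*D) = 2*D/(-6 - 11*D))
(33434 + w(41 + 87)) - 31720 = (33434 - 2*(41 + 87)/(6 + 11*(41 + 87))) - 31720 = (33434 - 2*128/(6 + 11*128)) - 31720 = (33434 - 2*128/(6 + 1408)) - 31720 = (33434 - 2*128/1414) - 31720 = (33434 - 2*128*1/1414) - 31720 = (33434 - 128/707) - 31720 = 23637710/707 - 31720 = 1211670/707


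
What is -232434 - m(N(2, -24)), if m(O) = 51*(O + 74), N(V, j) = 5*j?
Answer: -230088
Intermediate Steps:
m(O) = 3774 + 51*O (m(O) = 51*(74 + O) = 3774 + 51*O)
-232434 - m(N(2, -24)) = -232434 - (3774 + 51*(5*(-24))) = -232434 - (3774 + 51*(-120)) = -232434 - (3774 - 6120) = -232434 - 1*(-2346) = -232434 + 2346 = -230088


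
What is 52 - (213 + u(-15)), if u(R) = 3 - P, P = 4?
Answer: -160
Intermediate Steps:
u(R) = -1 (u(R) = 3 - 1*4 = 3 - 4 = -1)
52 - (213 + u(-15)) = 52 - (213 - 1) = 52 - 1*212 = 52 - 212 = -160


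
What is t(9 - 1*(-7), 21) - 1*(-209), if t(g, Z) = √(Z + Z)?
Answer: 209 + √42 ≈ 215.48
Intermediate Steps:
t(g, Z) = √2*√Z (t(g, Z) = √(2*Z) = √2*√Z)
t(9 - 1*(-7), 21) - 1*(-209) = √2*√21 - 1*(-209) = √42 + 209 = 209 + √42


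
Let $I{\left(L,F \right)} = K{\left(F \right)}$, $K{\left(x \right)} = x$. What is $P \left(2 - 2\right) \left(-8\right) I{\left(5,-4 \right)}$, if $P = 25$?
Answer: $0$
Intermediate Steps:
$I{\left(L,F \right)} = F$
$P \left(2 - 2\right) \left(-8\right) I{\left(5,-4 \right)} = 25 \left(2 - 2\right) \left(-8\right) \left(-4\right) = 25 \cdot 0 \left(-8\right) \left(-4\right) = 25 \cdot 0 \left(-4\right) = 25 \cdot 0 = 0$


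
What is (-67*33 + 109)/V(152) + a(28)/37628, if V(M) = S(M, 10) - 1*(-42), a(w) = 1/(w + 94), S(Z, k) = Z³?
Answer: -4822981491/8060777399800 ≈ -0.00059833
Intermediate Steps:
a(w) = 1/(94 + w)
V(M) = 42 + M³ (V(M) = M³ - 1*(-42) = M³ + 42 = 42 + M³)
(-67*33 + 109)/V(152) + a(28)/37628 = (-67*33 + 109)/(42 + 152³) + 1/((94 + 28)*37628) = (-2211 + 109)/(42 + 3511808) + (1/37628)/122 = -2102/3511850 + (1/122)*(1/37628) = -2102*1/3511850 + 1/4590616 = -1051/1755925 + 1/4590616 = -4822981491/8060777399800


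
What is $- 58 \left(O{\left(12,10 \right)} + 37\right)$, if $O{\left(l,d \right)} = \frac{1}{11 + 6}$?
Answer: $- \frac{36540}{17} \approx -2149.4$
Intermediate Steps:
$O{\left(l,d \right)} = \frac{1}{17}$
$- 58 \left(O{\left(12,10 \right)} + 37\right) = - 58 \left(\frac{1}{17} + 37\right) = \left(-58\right) \frac{630}{17} = - \frac{36540}{17}$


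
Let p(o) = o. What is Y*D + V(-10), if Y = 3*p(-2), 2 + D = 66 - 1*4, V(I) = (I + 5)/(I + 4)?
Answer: -2155/6 ≈ -359.17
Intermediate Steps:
V(I) = (5 + I)/(4 + I)
D = 60 (D = -2 + (66 - 1*4) = -2 + (66 - 4) = -2 + 62 = 60)
Y = -6 (Y = 3*(-2) = -6)
Y*D + V(-10) = -6*60 + (5 - 10)/(4 - 10) = -360 - 5/(-6) = -360 - ⅙*(-5) = -360 + ⅚ = -2155/6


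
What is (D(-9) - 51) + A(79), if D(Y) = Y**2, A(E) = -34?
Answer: -4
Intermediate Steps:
(D(-9) - 51) + A(79) = ((-9)**2 - 51) - 34 = (81 - 51) - 34 = 30 - 34 = -4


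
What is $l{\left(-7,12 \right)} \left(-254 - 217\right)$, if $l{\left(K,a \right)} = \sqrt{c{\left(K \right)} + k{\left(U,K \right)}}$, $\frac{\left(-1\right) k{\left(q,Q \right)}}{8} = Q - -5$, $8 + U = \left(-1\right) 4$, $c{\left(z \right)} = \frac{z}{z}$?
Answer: $- 471 \sqrt{17} \approx -1942.0$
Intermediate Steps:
$c{\left(z \right)} = 1$
$U = -12$ ($U = -8 - 4 = -12$)
$k{\left(q,Q \right)} = -40 - 8 Q$ ($k{\left(q,Q \right)} = - 8 \left(Q - -5\right) = - 8 \left(Q + 5\right) = - 8 \left(5 + Q\right) = -40 - 8 Q$)
$l{\left(K,a \right)} = \sqrt{-39 - 8 K}$ ($l{\left(K,a \right)} = \sqrt{1 - \left(40 + 8 K\right)} = \sqrt{-39 - 8 K}$)
$l{\left(-7,12 \right)} \left(-254 - 217\right) = \sqrt{-39 - -56} \left(-254 - 217\right) = \sqrt{-39 + 56} \left(-471\right) = \sqrt{17} \left(-471\right) = - 471 \sqrt{17}$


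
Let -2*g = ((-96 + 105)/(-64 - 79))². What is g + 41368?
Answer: 1691868383/40898 ≈ 41368.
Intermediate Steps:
g = -81/40898 (g = -(-96 + 105)²/(-64 - 79)²/2 = -(9/(-143))²/2 = -(9*(-1/143))²/2 = -(-9/143)²/2 = -½*81/20449 = -81/40898 ≈ -0.0019805)
g + 41368 = -81/40898 + 41368 = 1691868383/40898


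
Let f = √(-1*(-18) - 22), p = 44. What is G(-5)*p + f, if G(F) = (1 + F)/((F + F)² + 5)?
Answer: -176/105 + 2*I ≈ -1.6762 + 2.0*I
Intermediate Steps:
f = 2*I (f = √(18 - 22) = √(-4) = 2*I ≈ 2.0*I)
G(F) = (1 + F)/(5 + 4*F²) (G(F) = (1 + F)/((2*F)² + 5) = (1 + F)/(4*F² + 5) = (1 + F)/(5 + 4*F²))
G(-5)*p + f = ((1 - 5)/(5 + 4*(-5)²))*44 + 2*I = (-4/(5 + 4*25))*44 + 2*I = (-4/(5 + 100))*44 + 2*I = (-4/105)*44 + 2*I = ((1/105)*(-4))*44 + 2*I = -4/105*44 + 2*I = -176/105 + 2*I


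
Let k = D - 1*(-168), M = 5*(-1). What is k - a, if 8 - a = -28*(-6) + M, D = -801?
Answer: -478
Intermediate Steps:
M = -5
a = -155 (a = 8 - (-28*(-6) - 5) = 8 - (168 - 5) = 8 - 1*163 = 8 - 163 = -155)
k = -633 (k = -801 - 1*(-168) = -801 + 168 = -633)
k - a = -633 - 1*(-155) = -633 + 155 = -478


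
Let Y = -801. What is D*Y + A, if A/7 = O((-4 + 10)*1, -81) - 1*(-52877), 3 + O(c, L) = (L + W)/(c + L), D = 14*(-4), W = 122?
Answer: 31122763/75 ≈ 4.1497e+5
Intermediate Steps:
D = -56
O(c, L) = -3 + (122 + L)/(L + c) (O(c, L) = -3 + (L + 122)/(c + L) = -3 + (122 + L)/(L + c))
A = 27758563/75 (A = 7*((122 - 3*(-4 + 10) - 2*(-81))/(-81 + (-4 + 10)*1) - 1*(-52877)) = 7*((122 - 18 + 162)/(-81 + 6*1) + 52877) = 7*((122 - 3*6 + 162)/(-81 + 6) + 52877) = 7*((122 - 18 + 162)/(-75) + 52877) = 7*(-1/75*266 + 52877) = 7*(-266/75 + 52877) = 7*(3965509/75) = 27758563/75 ≈ 3.7011e+5)
D*Y + A = -56*(-801) + 27758563/75 = 44856 + 27758563/75 = 31122763/75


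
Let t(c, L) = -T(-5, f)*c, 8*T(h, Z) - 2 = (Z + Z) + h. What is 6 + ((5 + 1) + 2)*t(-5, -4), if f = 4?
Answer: 31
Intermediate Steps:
T(h, Z) = ¼ + Z/4 + h/8 (T(h, Z) = ¼ + ((Z + Z) + h)/8 = ¼ + (2*Z + h)/8 = ¼ + (h + 2*Z)/8 = ¼ + (Z/4 + h/8) = ¼ + Z/4 + h/8)
t(c, L) = -5*c/8 (t(c, L) = -(¼ + (¼)*4 + (⅛)*(-5))*c = -(¼ + 1 - 5/8)*c = -5*c/8)
6 + ((5 + 1) + 2)*t(-5, -4) = 6 + ((5 + 1) + 2)*(-5/8*(-5)) = 6 + (6 + 2)*(25/8) = 6 + 8*(25/8) = 6 + 25 = 31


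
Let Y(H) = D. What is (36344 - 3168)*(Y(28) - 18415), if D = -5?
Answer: -611101920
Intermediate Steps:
Y(H) = -5
(36344 - 3168)*(Y(28) - 18415) = (36344 - 3168)*(-5 - 18415) = 33176*(-18420) = -611101920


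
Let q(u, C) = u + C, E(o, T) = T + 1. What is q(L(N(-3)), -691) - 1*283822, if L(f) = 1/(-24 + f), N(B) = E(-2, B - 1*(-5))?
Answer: -5974774/21 ≈ -2.8451e+5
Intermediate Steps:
E(o, T) = 1 + T
N(B) = 6 + B (N(B) = 1 + (B - 1*(-5)) = 1 + (B + 5) = 1 + (5 + B) = 6 + B)
q(u, C) = C + u
q(L(N(-3)), -691) - 1*283822 = (-691 + 1/(-24 + (6 - 3))) - 1*283822 = (-691 + 1/(-24 + 3)) - 283822 = (-691 + 1/(-21)) - 283822 = (-691 - 1/21) - 283822 = -14512/21 - 283822 = -5974774/21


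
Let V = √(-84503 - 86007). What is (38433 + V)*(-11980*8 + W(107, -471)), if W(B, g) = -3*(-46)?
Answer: -3678114966 - 1626934*I*√590 ≈ -3.6781e+9 - 3.9518e+7*I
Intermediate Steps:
W(B, g) = 138
V = 17*I*√590 (V = √(-170510) = 17*I*√590 ≈ 412.93*I)
(38433 + V)*(-11980*8 + W(107, -471)) = (38433 + 17*I*√590)*(-11980*8 + 138) = (38433 + 17*I*√590)*(-95840 + 138) = (38433 + 17*I*√590)*(-95702) = -3678114966 - 1626934*I*√590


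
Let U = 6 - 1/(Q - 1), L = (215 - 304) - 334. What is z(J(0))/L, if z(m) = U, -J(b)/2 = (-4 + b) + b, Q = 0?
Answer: -7/423 ≈ -0.016548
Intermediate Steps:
J(b) = 8 - 4*b (J(b) = -2*((-4 + b) + b) = -2*(-4 + 2*b) = 8 - 4*b)
L = -423 (L = -89 - 334 = -423)
U = 7 (U = 6 - 1/(0 - 1) = 6 - 1/(-1) = 6 - 1*(-1) = 6 + 1 = 7)
z(m) = 7
z(J(0))/L = 7/(-423) = 7*(-1/423) = -7/423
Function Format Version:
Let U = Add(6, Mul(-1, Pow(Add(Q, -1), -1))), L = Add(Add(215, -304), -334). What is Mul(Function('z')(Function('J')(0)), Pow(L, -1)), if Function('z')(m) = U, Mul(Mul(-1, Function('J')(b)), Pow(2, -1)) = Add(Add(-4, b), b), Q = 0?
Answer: Rational(-7, 423) ≈ -0.016548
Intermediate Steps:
Function('J')(b) = Add(8, Mul(-4, b)) (Function('J')(b) = Mul(-2, Add(Add(-4, b), b)) = Mul(-2, Add(-4, Mul(2, b))) = Add(8, Mul(-4, b)))
L = -423 (L = Add(-89, -334) = -423)
U = 7 (U = Add(6, Mul(-1, Pow(Add(0, -1), -1))) = Add(6, Mul(-1, Pow(-1, -1))) = Add(6, Mul(-1, -1)) = Add(6, 1) = 7)
Function('z')(m) = 7
Mul(Function('z')(Function('J')(0)), Pow(L, -1)) = Mul(7, Pow(-423, -1)) = Mul(7, Rational(-1, 423)) = Rational(-7, 423)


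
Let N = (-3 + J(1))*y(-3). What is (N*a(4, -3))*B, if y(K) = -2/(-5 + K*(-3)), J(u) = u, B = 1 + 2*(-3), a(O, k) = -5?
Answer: 25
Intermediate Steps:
B = -5 (B = 1 - 6 = -5)
y(K) = -2/(-5 - 3*K)
N = 1 (N = (-3 + 1)*(2/(5 + 3*(-3))) = -4/(5 - 9) = -4/(-4) = -4*(-1)/4 = -2*(-½) = 1)
(N*a(4, -3))*B = (1*(-5))*(-5) = -5*(-5) = 25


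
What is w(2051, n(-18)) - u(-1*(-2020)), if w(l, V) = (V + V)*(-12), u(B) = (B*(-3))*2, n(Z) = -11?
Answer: 12384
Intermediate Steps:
u(B) = -6*B (u(B) = -3*B*2 = -6*B)
w(l, V) = -24*V (w(l, V) = (2*V)*(-12) = -24*V)
w(2051, n(-18)) - u(-1*(-2020)) = -24*(-11) - (-6)*(-1*(-2020)) = 264 - (-6)*2020 = 264 - 1*(-12120) = 264 + 12120 = 12384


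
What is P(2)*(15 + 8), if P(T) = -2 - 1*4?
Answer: -138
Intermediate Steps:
P(T) = -6 (P(T) = -2 - 4 = -6)
P(2)*(15 + 8) = -6*(15 + 8) = -6*23 = -138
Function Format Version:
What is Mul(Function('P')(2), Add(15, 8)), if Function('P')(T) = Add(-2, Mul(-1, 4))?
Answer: -138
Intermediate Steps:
Function('P')(T) = -6 (Function('P')(T) = Add(-2, -4) = -6)
Mul(Function('P')(2), Add(15, 8)) = Mul(-6, Add(15, 8)) = Mul(-6, 23) = -138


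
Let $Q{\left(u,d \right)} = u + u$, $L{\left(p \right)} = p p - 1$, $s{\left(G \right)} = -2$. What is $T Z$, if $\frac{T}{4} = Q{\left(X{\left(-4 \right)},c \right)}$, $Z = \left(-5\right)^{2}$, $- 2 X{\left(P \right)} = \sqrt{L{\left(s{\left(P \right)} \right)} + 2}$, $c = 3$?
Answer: $- 100 \sqrt{5} \approx -223.61$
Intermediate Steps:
$L{\left(p \right)} = -1 + p^{2}$ ($L{\left(p \right)} = p^{2} - 1 = -1 + p^{2}$)
$X{\left(P \right)} = - \frac{\sqrt{5}}{2}$ ($X{\left(P \right)} = - \frac{\sqrt{\left(-1 + \left(-2\right)^{2}\right) + 2}}{2} = - \frac{\sqrt{\left(-1 + 4\right) + 2}}{2} = - \frac{\sqrt{3 + 2}}{2} = - \frac{\sqrt{5}}{2}$)
$Z = 25$
$Q{\left(u,d \right)} = 2 u$
$T = - 4 \sqrt{5}$ ($T = 4 \cdot 2 \left(- \frac{\sqrt{5}}{2}\right) = 4 \left(- \sqrt{5}\right) = - 4 \sqrt{5} \approx -8.9443$)
$T Z = - 4 \sqrt{5} \cdot 25 = - 100 \sqrt{5}$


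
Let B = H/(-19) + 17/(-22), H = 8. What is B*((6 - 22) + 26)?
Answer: -2495/209 ≈ -11.938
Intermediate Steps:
B = -499/418 (B = 8/(-19) + 17/(-22) = 8*(-1/19) + 17*(-1/22) = -8/19 - 17/22 = -499/418 ≈ -1.1938)
B*((6 - 22) + 26) = -499*((6 - 22) + 26)/418 = -499*(-16 + 26)/418 = -499/418*10 = -2495/209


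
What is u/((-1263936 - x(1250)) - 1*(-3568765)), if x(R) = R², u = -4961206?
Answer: -4961206/742329 ≈ -6.6833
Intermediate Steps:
u/((-1263936 - x(1250)) - 1*(-3568765)) = -4961206/((-1263936 - 1*1250²) - 1*(-3568765)) = -4961206/((-1263936 - 1*1562500) + 3568765) = -4961206/((-1263936 - 1562500) + 3568765) = -4961206/(-2826436 + 3568765) = -4961206/742329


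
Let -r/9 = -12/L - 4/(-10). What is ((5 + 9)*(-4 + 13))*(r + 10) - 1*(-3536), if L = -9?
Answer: 14152/5 ≈ 2830.4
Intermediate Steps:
r = -78/5 (r = -9*(-12/(-9) - 4/(-10)) = -9*(-12*(-⅑) - 4*(-⅒)) = -9*(4/3 + ⅖) = -9*26/15 = -78/5 ≈ -15.600)
((5 + 9)*(-4 + 13))*(r + 10) - 1*(-3536) = ((5 + 9)*(-4 + 13))*(-78/5 + 10) - 1*(-3536) = (14*9)*(-28/5) + 3536 = 126*(-28/5) + 3536 = -3528/5 + 3536 = 14152/5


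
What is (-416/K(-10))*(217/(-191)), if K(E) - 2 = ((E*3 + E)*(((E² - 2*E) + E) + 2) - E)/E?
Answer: 90272/85759 ≈ 1.0526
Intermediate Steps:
K(E) = 2 + (-E + 4*E*(2 + E² - E))/E (K(E) = 2 + ((E*3 + E)*(((E² - 2*E) + E) + 2) - E)/E = 2 + ((3*E + E)*((E² - E) + 2) - E)/E = 2 + ((4*E)*(2 + E² - E) - E)/E = 2 + (4*E*(2 + E² - E) - E)/E = 2 + (-E + 4*E*(2 + E² - E))/E)
(-416/K(-10))*(217/(-191)) = (-416/(9 - 4*(-10) + 4*(-10)²))*(217/(-191)) = (-416/(9 + 40 + 4*100))*(217*(-1/191)) = -416/(9 + 40 + 400)*(-217/191) = -416/449*(-217/191) = 90272/85759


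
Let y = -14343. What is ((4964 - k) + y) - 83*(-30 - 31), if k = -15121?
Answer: 10805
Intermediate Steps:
((4964 - k) + y) - 83*(-30 - 31) = ((4964 - 1*(-15121)) - 14343) - 83*(-30 - 31) = ((4964 + 15121) - 14343) - 83*(-61) = (20085 - 14343) + 5063 = 5742 + 5063 = 10805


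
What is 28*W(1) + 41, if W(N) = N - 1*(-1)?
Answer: 97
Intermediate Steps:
W(N) = 1 + N (W(N) = N + 1 = 1 + N)
28*W(1) + 41 = 28*(1 + 1) + 41 = 28*2 + 41 = 56 + 41 = 97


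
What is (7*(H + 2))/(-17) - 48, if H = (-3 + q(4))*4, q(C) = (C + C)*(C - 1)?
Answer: -1418/17 ≈ -83.412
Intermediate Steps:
q(C) = 2*C*(-1 + C) (q(C) = (2*C)*(-1 + C) = 2*C*(-1 + C))
H = 84 (H = (-3 + 2*4*(-1 + 4))*4 = (-3 + 2*4*3)*4 = (-3 + 24)*4 = 21*4 = 84)
(7*(H + 2))/(-17) - 48 = (7*(84 + 2))/(-17) - 48 = -7*86/17 - 48 = -1/17*602 - 48 = -602/17 - 48 = -1418/17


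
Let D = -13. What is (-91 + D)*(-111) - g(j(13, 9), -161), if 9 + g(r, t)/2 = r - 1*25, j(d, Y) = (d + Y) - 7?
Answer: 11582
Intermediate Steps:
j(d, Y) = -7 + Y + d (j(d, Y) = (Y + d) - 7 = -7 + Y + d)
g(r, t) = -68 + 2*r (g(r, t) = -18 + 2*(r - 1*25) = -18 + 2*(r - 25) = -18 + 2*(-25 + r) = -18 + (-50 + 2*r) = -68 + 2*r)
(-91 + D)*(-111) - g(j(13, 9), -161) = (-91 - 13)*(-111) - (-68 + 2*(-7 + 9 + 13)) = -104*(-111) - (-68 + 2*15) = 11544 - (-68 + 30) = 11544 - 1*(-38) = 11544 + 38 = 11582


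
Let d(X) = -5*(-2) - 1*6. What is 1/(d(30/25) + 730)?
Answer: 1/734 ≈ 0.0013624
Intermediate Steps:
d(X) = 4 (d(X) = 10 - 6 = 4)
1/(d(30/25) + 730) = 1/(4 + 730) = 1/734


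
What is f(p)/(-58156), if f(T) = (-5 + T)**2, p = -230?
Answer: -55225/58156 ≈ -0.94960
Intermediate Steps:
f(p)/(-58156) = (-5 - 230)**2/(-58156) = (-235)**2*(-1/58156) = 55225*(-1/58156) = -55225/58156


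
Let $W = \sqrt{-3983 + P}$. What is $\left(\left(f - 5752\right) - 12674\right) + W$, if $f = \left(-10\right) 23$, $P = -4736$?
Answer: $-18656 + i \sqrt{8719} \approx -18656.0 + 93.376 i$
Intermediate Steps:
$f = -230$
$W = i \sqrt{8719}$ ($W = \sqrt{-3983 - 4736} = \sqrt{-8719} = i \sqrt{8719} \approx 93.376 i$)
$\left(\left(f - 5752\right) - 12674\right) + W = \left(\left(-230 - 5752\right) - 12674\right) + i \sqrt{8719} = \left(-5982 - 12674\right) + i \sqrt{8719} = -18656 + i \sqrt{8719}$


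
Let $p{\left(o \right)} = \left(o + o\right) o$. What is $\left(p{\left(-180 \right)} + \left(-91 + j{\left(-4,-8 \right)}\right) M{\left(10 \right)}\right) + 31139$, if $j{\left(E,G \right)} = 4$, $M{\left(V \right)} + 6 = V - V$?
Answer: $96461$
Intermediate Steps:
$M{\left(V \right)} = -6$ ($M{\left(V \right)} = -6 + \left(V - V\right) = -6 + 0 = -6$)
$p{\left(o \right)} = 2 o^{2}$ ($p{\left(o \right)} = 2 o o = 2 o^{2}$)
$\left(p{\left(-180 \right)} + \left(-91 + j{\left(-4,-8 \right)}\right) M{\left(10 \right)}\right) + 31139 = \left(2 \left(-180\right)^{2} + \left(-91 + 4\right) \left(-6\right)\right) + 31139 = \left(2 \cdot 32400 - -522\right) + 31139 = \left(64800 + 522\right) + 31139 = 65322 + 31139 = 96461$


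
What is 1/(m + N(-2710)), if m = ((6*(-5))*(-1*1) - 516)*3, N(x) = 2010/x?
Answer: -271/395319 ≈ -0.00068552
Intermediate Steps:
m = -1458 (m = (-30*(-1) - 516)*3 = (30 - 516)*3 = -486*3 = -1458)
1/(m + N(-2710)) = 1/(-1458 + 2010/(-2710)) = 1/(-1458 + 2010*(-1/2710)) = 1/(-1458 - 201/271) = 1/(-395319/271) = -271/395319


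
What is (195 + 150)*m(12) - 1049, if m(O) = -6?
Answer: -3119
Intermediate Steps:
(195 + 150)*m(12) - 1049 = (195 + 150)*(-6) - 1049 = 345*(-6) - 1049 = -2070 - 1049 = -3119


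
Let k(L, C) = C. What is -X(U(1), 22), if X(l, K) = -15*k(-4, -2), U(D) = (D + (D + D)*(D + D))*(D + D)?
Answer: -30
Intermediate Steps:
U(D) = 2*D*(D + 4*D²) (U(D) = (D + (2*D)*(2*D))*(2*D) = (D + 4*D²)*(2*D) = 2*D*(D + 4*D²))
X(l, K) = 30 (X(l, K) = -15*(-2) = 30)
-X(U(1), 22) = -1*30 = -30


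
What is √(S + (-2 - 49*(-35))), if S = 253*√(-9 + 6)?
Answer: √(1713 + 253*I*√3) ≈ 41.72 + 5.2517*I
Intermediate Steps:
S = 253*I*√3 (S = 253*√(-3) = 253*(I*√3) = 253*I*√3 ≈ 438.21*I)
√(S + (-2 - 49*(-35))) = √(253*I*√3 + (-2 - 49*(-35))) = √(253*I*√3 + (-2 + 1715)) = √(253*I*√3 + 1713) = √(1713 + 253*I*√3)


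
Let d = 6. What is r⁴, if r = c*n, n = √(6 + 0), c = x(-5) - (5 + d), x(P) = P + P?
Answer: 7001316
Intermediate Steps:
x(P) = 2*P
c = -21 (c = 2*(-5) - (5 + 6) = -10 - 1*11 = -10 - 11 = -21)
n = √6 ≈ 2.4495
r = -21*√6 ≈ -51.439
r⁴ = (-21*√6)⁴ = 7001316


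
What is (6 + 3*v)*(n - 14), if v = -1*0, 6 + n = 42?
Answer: 132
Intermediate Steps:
n = 36 (n = -6 + 42 = 36)
v = 0
(6 + 3*v)*(n - 14) = (6 + 3*0)*(36 - 14) = (6 + 0)*22 = 6*22 = 132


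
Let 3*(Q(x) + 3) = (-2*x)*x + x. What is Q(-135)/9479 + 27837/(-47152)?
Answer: -839027019/446953808 ≈ -1.8772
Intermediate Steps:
Q(x) = -3 - 2*x²/3 + x/3 (Q(x) = -3 + ((-2*x)*x + x)/3 = -3 + (-2*x² + x)/3 = -3 + (x - 2*x²)/3 = -3 + (-2*x²/3 + x/3) = -3 - 2*x²/3 + x/3)
Q(-135)/9479 + 27837/(-47152) = (-3 - ⅔*(-135)² + (⅓)*(-135))/9479 + 27837/(-47152) = (-3 - ⅔*18225 - 45)*(1/9479) + 27837*(-1/47152) = (-3 - 12150 - 45)*(1/9479) - 27837/47152 = -12198*1/9479 - 27837/47152 = -12198/9479 - 27837/47152 = -839027019/446953808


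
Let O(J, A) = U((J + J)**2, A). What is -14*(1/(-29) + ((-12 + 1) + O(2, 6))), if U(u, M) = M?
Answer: 2044/29 ≈ 70.483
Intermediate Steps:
O(J, A) = A
-14*(1/(-29) + ((-12 + 1) + O(2, 6))) = -14*(1/(-29) + ((-12 + 1) + 6)) = -14*(-1/29 + (-11 + 6)) = -14*(-1/29 - 5) = -14*(-146/29) = 2044/29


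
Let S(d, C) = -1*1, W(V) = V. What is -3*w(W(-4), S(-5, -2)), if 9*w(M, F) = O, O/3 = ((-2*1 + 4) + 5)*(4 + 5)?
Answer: -63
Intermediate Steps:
S(d, C) = -1
O = 189 (O = 3*(((-2*1 + 4) + 5)*(4 + 5)) = 3*(((-2 + 4) + 5)*9) = 3*((2 + 5)*9) = 3*(7*9) = 3*63 = 189)
w(M, F) = 21 (w(M, F) = (1/9)*189 = 21)
-3*w(W(-4), S(-5, -2)) = -3*21 = -63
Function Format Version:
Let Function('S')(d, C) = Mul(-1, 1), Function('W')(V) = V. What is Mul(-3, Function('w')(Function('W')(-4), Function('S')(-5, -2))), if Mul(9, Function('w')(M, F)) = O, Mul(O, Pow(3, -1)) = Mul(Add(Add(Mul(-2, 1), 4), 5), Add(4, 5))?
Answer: -63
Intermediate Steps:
Function('S')(d, C) = -1
O = 189 (O = Mul(3, Mul(Add(Add(Mul(-2, 1), 4), 5), Add(4, 5))) = Mul(3, Mul(Add(Add(-2, 4), 5), 9)) = Mul(3, Mul(Add(2, 5), 9)) = Mul(3, Mul(7, 9)) = Mul(3, 63) = 189)
Function('w')(M, F) = 21 (Function('w')(M, F) = Mul(Rational(1, 9), 189) = 21)
Mul(-3, Function('w')(Function('W')(-4), Function('S')(-5, -2))) = Mul(-3, 21) = -63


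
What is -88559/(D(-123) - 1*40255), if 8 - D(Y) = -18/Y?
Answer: 3630919/1650133 ≈ 2.2004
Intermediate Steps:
D(Y) = 8 + 18/Y (D(Y) = 8 - (-18)/Y = 8 + 18/Y)
-88559/(D(-123) - 1*40255) = -88559/((8 + 18/(-123)) - 1*40255) = -88559/((8 + 18*(-1/123)) - 40255) = -88559/((8 - 6/41) - 40255) = -88559/(322/41 - 40255) = -88559/(-1650133/41) = -88559*(-41/1650133) = 3630919/1650133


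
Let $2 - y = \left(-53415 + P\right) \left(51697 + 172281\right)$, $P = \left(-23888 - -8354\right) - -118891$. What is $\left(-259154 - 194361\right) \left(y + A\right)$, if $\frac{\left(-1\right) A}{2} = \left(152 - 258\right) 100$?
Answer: $5072968029880110$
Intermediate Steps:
$A = 21200$ ($A = - 2 \left(152 - 258\right) 100 = - 2 \left(\left(-106\right) 100\right) = \left(-2\right) \left(-10600\right) = 21200$)
$P = 103357$ ($P = \left(-23888 + 8354\right) + 118891 = -15534 + 118891 = 103357$)
$y = -11185909274$ ($y = 2 - \left(-53415 + 103357\right) \left(51697 + 172281\right) = 2 - 49942 \cdot 223978 = 2 - 11185909276 = -11185909274$)
$\left(-259154 - 194361\right) \left(y + A\right) = \left(-259154 - 194361\right) \left(-11185909274 + 21200\right) = \left(-453515\right) \left(-11185888074\right) = 5072968029880110$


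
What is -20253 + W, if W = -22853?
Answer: -43106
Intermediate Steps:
-20253 + W = -20253 - 22853 = -43106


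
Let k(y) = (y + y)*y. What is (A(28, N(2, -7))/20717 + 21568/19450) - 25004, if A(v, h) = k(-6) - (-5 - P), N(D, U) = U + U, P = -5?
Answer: -5037402403972/201472825 ≈ -25003.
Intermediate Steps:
N(D, U) = 2*U
k(y) = 2*y² (k(y) = (2*y)*y = 2*y²)
A(v, h) = 72 (A(v, h) = 2*(-6)² - (-5 - 1*(-5)) = 2*36 - (-5 + 5) = 72 - 1*0 = 72 + 0 = 72)
(A(28, N(2, -7))/20717 + 21568/19450) - 25004 = (72/20717 + 21568/19450) - 25004 = (72*(1/20717) + 21568*(1/19450)) - 25004 = (72/20717 + 10784/9725) - 25004 = 224112328/201472825 - 25004 = -5037402403972/201472825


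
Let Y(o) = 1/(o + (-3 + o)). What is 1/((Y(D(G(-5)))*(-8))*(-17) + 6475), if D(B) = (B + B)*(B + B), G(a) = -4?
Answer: 125/809511 ≈ 0.00015441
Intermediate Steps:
D(B) = 4*B**2 (D(B) = (2*B)*(2*B) = 4*B**2)
Y(o) = 1/(-3 + 2*o)
1/((Y(D(G(-5)))*(-8))*(-17) + 6475) = 1/((-8/(-3 + 2*(4*(-4)**2)))*(-17) + 6475) = 1/((-8/(-3 + 2*(4*16)))*(-17) + 6475) = 1/((-8/(-3 + 2*64))*(-17) + 6475) = 1/((-8/(-3 + 128))*(-17) + 6475) = 1/((-8/125)*(-17) + 6475) = 1/(((1/125)*(-8))*(-17) + 6475) = 1/(-8/125*(-17) + 6475) = 1/(136/125 + 6475) = 1/(809511/125) = 125/809511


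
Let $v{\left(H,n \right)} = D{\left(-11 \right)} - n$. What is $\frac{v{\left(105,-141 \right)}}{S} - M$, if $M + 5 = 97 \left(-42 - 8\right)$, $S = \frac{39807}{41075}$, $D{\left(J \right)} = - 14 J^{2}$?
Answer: $\frac{129473510}{39807} \approx 3252.5$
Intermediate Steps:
$v{\left(H,n \right)} = -1694 - n$ ($v{\left(H,n \right)} = - 14 \left(-11\right)^{2} - n = \left(-14\right) 121 - n = -1694 - n$)
$S = \frac{39807}{41075}$ ($S = 39807 \cdot \frac{1}{41075} = \frac{39807}{41075} \approx 0.96913$)
$M = -4855$ ($M = -5 + 97 \left(-42 - 8\right) = -5 + 97 \left(-50\right) = -5 - 4850 = -4855$)
$\frac{v{\left(105,-141 \right)}}{S} - M = \frac{-1694 - -141}{\frac{39807}{41075}} - -4855 = \left(-1694 + 141\right) \frac{41075}{39807} + 4855 = \left(-1553\right) \frac{41075}{39807} + 4855 = - \frac{63789475}{39807} + 4855 = \frac{129473510}{39807}$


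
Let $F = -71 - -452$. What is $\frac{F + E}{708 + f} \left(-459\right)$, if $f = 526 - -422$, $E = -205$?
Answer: $- \frac{1122}{23} \approx -48.783$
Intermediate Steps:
$F = 381$ ($F = -71 + 452 = 381$)
$f = 948$ ($f = 526 + 422 = 948$)
$\frac{F + E}{708 + f} \left(-459\right) = \frac{381 - 205}{708 + 948} \left(-459\right) = \frac{176}{1656} \left(-459\right) = 176 \cdot \frac{1}{1656} \left(-459\right) = \frac{22}{207} \left(-459\right) = - \frac{1122}{23}$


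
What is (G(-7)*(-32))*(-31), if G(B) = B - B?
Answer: 0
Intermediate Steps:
G(B) = 0
(G(-7)*(-32))*(-31) = (0*(-32))*(-31) = 0*(-31) = 0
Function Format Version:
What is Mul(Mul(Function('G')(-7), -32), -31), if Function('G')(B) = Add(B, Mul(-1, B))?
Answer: 0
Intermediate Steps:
Function('G')(B) = 0
Mul(Mul(Function('G')(-7), -32), -31) = Mul(Mul(0, -32), -31) = Mul(0, -31) = 0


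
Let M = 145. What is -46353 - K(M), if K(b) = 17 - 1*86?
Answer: -46284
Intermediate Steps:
K(b) = -69 (K(b) = 17 - 86 = -69)
-46353 - K(M) = -46353 - 1*(-69) = -46353 + 69 = -46284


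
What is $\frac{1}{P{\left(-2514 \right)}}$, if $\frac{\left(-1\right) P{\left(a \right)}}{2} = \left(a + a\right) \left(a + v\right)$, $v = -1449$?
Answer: $- \frac{1}{39851928} \approx -2.5093 \cdot 10^{-8}$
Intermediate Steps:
$P{\left(a \right)} = - 4 a \left(-1449 + a\right)$ ($P{\left(a \right)} = - 2 \left(a + a\right) \left(a - 1449\right) = - 2 \cdot 2 a \left(-1449 + a\right) = - 4 a \left(-1449 + a\right)$)
$\frac{1}{P{\left(-2514 \right)}} = \frac{1}{4 \left(-2514\right) \left(1449 - -2514\right)} = \frac{1}{4 \left(-2514\right) \left(1449 + 2514\right)} = \frac{1}{4 \left(-2514\right) 3963} = \frac{1}{-39851928} = - \frac{1}{39851928}$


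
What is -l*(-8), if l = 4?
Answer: 32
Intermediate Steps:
-l*(-8) = -1*4*(-8) = -4*(-8) = 32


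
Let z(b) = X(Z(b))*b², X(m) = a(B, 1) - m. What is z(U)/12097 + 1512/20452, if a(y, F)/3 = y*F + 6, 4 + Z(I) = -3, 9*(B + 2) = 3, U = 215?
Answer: 4731541166/61851961 ≈ 76.498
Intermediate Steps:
B = -5/3 (B = -2 + (⅑)*3 = -2 + ⅓ = -5/3 ≈ -1.6667)
Z(I) = -7 (Z(I) = -4 - 3 = -7)
a(y, F) = 18 + 3*F*y (a(y, F) = 3*(y*F + 6) = 3*(F*y + 6) = 3*(6 + F*y) = 18 + 3*F*y)
X(m) = 13 - m (X(m) = (18 + 3*1*(-5/3)) - m = (18 - 5) - m = 13 - m)
z(b) = 20*b² (z(b) = (13 - 1*(-7))*b² = (13 + 7)*b² = 20*b²)
z(U)/12097 + 1512/20452 = (20*215²)/12097 + 1512/20452 = (20*46225)*(1/12097) + 1512*(1/20452) = 924500*(1/12097) + 378/5113 = 924500/12097 + 378/5113 = 4731541166/61851961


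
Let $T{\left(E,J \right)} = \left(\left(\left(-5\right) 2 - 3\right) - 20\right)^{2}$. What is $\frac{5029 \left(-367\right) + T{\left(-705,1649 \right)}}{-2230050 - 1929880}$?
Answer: $\frac{922277}{2079965} \approx 0.44341$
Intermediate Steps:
$T{\left(E,J \right)} = 1089$ ($T{\left(E,J \right)} = \left(\left(-10 - 3\right) - 20\right)^{2} = \left(-13 - 20\right)^{2} = \left(-33\right)^{2} = 1089$)
$\frac{5029 \left(-367\right) + T{\left(-705,1649 \right)}}{-2230050 - 1929880} = \frac{5029 \left(-367\right) + 1089}{-2230050 - 1929880} = \frac{-1845643 + 1089}{-4159930} = \left(-1844554\right) \left(- \frac{1}{4159930}\right) = \frac{922277}{2079965}$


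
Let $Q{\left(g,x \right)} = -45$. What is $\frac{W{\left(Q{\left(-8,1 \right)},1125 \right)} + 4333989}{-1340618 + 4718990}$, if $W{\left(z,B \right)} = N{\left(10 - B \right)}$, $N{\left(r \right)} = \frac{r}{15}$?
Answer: $\frac{3250436}{2533779} \approx 1.2828$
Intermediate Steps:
$N{\left(r \right)} = \frac{r}{15}$ ($N{\left(r \right)} = r \frac{1}{15} = \frac{r}{15}$)
$W{\left(z,B \right)} = \frac{2}{3} - \frac{B}{15}$ ($W{\left(z,B \right)} = \frac{10 - B}{15} = \frac{2}{3} - \frac{B}{15}$)
$\frac{W{\left(Q{\left(-8,1 \right)},1125 \right)} + 4333989}{-1340618 + 4718990} = \frac{\left(\frac{2}{3} - 75\right) + 4333989}{-1340618 + 4718990} = \frac{\left(\frac{2}{3} - 75\right) + 4333989}{3378372} = \left(- \frac{223}{3} + 4333989\right) \frac{1}{3378372} = \frac{13001744}{3} \cdot \frac{1}{3378372} = \frac{3250436}{2533779}$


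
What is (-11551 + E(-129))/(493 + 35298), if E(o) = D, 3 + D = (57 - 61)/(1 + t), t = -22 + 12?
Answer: -103982/322119 ≈ -0.32281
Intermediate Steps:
t = -10
D = -23/9 (D = -3 + (57 - 61)/(1 - 10) = -3 - 4/(-9) = -3 - 4*(-⅑) = -3 + 4/9 = -23/9 ≈ -2.5556)
E(o) = -23/9
(-11551 + E(-129))/(493 + 35298) = (-11551 - 23/9)/(493 + 35298) = -103982/9/35791 = -103982/9*1/35791 = -103982/322119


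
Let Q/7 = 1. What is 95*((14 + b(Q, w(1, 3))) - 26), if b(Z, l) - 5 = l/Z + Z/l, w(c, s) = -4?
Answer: -24795/28 ≈ -885.54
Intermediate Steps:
Q = 7 (Q = 7*1 = 7)
b(Z, l) = 5 + Z/l + l/Z (b(Z, l) = 5 + (l/Z + Z/l) = 5 + (Z/l + l/Z) = 5 + Z/l + l/Z)
95*((14 + b(Q, w(1, 3))) - 26) = 95*((14 + (5 + 7/(-4) - 4/7)) - 26) = 95*((14 + (5 + 7*(-1/4) - 4*1/7)) - 26) = 95*((14 + (5 - 7/4 - 4/7)) - 26) = 95*((14 + 75/28) - 26) = 95*(467/28 - 26) = 95*(-261/28) = -24795/28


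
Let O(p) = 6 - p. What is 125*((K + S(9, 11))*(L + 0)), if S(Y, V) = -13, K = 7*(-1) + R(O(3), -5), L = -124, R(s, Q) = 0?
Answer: 310000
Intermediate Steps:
K = -7 (K = 7*(-1) + 0 = -7 + 0 = -7)
125*((K + S(9, 11))*(L + 0)) = 125*((-7 - 13)*(-124 + 0)) = 125*(-20*(-124)) = 125*2480 = 310000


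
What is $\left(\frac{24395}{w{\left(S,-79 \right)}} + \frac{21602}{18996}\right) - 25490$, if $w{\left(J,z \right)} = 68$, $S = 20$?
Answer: $- \frac{477371623}{18996} \approx -25130.0$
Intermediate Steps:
$\left(\frac{24395}{w{\left(S,-79 \right)}} + \frac{21602}{18996}\right) - 25490 = \left(\frac{24395}{68} + \frac{21602}{18996}\right) - 25490 = \left(24395 \cdot \frac{1}{68} + 21602 \cdot \frac{1}{18996}\right) - 25490 = \left(\frac{1435}{4} + \frac{10801}{9498}\right) - 25490 = \frac{6836417}{18996} - 25490 = - \frac{477371623}{18996}$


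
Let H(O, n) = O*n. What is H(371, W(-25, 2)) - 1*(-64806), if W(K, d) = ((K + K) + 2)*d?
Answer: 29190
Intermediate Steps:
W(K, d) = d*(2 + 2*K) (W(K, d) = (2*K + 2)*d = (2 + 2*K)*d = d*(2 + 2*K))
H(371, W(-25, 2)) - 1*(-64806) = 371*(2*2*(1 - 25)) - 1*(-64806) = 371*(2*2*(-24)) + 64806 = 371*(-96) + 64806 = -35616 + 64806 = 29190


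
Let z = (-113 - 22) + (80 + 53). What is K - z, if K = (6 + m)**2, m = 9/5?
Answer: 1571/25 ≈ 62.840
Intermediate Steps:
m = 9/5 (m = 9*(1/5) = 9/5 ≈ 1.8000)
z = -2 (z = -135 + 133 = -2)
K = 1521/25 (K = (6 + 9/5)**2 = (39/5)**2 = 1521/25 ≈ 60.840)
K - z = 1521/25 - 1*(-2) = 1521/25 + 2 = 1571/25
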